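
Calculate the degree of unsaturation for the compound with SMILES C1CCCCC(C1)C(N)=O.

Molecular formula from the SMILES: C8H15NO.
DoU = (2C + 2 + N − H − X)/2 = (2·8 + 2 + 1 − 15 − 0)/2 = 4/2 = 2.
(Structurally: 1 ring(s) + 1 π bond(s) = 2.)

2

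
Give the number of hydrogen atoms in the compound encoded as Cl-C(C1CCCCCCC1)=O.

15

Hydrogens are implicit in SMILES; fill each atom to its normal valence:
  7 × C: 2 H each → 14
  1 × C: 1 H
  1 × C: no H
  1 × Cl: no H
  1 × O: no H
  Total hydrogens = 15.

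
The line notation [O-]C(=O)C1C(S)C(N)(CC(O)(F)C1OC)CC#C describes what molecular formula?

C11H15FNO4S-

Heavy atoms from the SMILES: 11 C, 1 F, 1 N, 4 O, 1 S.
Implicit hydrogens by atom environment:
  4 × C: 1 H each → 4
  4 × C: no H
  2 × C: 2 H each → 4
  2 × O: no H
  1 × C: 3 H
  1 × F: no H
  1 × N: 2 H
  1 × O: 1 H
  1 × O (charge -1): no H
  1 × S: 1 H
  Total hydrogens = 15.
Net charge -1.
Molecular formula: C11H15FNO4S-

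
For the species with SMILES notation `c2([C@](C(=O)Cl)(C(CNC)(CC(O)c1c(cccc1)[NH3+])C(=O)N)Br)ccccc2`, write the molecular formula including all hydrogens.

Heavy atoms from the SMILES: 1 Br, 20 C, 1 Cl, 3 N, 3 O.
Implicit hydrogens by atom environment:
  9 × C (aromatic): 1 H each → 9
  4 × C: no H
  3 × C (aromatic): no H
  2 × C: 2 H each → 4
  2 × O: no H
  1 × Br: no H
  1 × C: 3 H
  1 × C: 1 H
  1 × Cl: no H
  1 × N (charge +1): 3 H
  1 × N: 2 H
  1 × N: 1 H
  1 × O: 1 H
  Total hydrogens = 24.
Net charge +1.
Molecular formula: C20H24BrClN3O3+

C20H24BrClN3O3+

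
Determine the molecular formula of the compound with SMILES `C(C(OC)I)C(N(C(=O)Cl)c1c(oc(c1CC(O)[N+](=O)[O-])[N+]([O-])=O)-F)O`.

C11H12ClFIN3O9

Heavy atoms from the SMILES: 11 C, 1 Cl, 1 F, 1 I, 3 N, 9 O.
Implicit hydrogens by atom environment:
  4 × C (aromatic): no H
  4 × O: no H
  3 × C: 1 H each → 3
  2 × C: 2 H each → 4
  2 × N (charge +1): no H
  2 × O: 1 H each → 2
  2 × O (charge -1): no H
  1 × C: 3 H
  1 × C: no H
  1 × Cl: no H
  1 × F: no H
  1 × I: no H
  1 × N: no H
  1 × O (aromatic): no H
  Total hydrogens = 12.
Molecular formula: C11H12ClFIN3O9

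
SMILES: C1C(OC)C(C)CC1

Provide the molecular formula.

Heavy atoms from the SMILES: 7 C, 1 O.
Implicit hydrogens by atom environment:
  3 × C: 2 H each → 6
  2 × C: 3 H each → 6
  2 × C: 1 H each → 2
  1 × O: no H
  Total hydrogens = 14.
Molecular formula: C7H14O

C7H14O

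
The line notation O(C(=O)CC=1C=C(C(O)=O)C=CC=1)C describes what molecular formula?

Heavy atoms from the SMILES: 10 C, 4 O.
Implicit hydrogens by atom environment:
  4 × C (aromatic): 1 H each → 4
  3 × O: no H
  2 × C (aromatic): no H
  2 × C: no H
  1 × C: 3 H
  1 × C: 2 H
  1 × O: 1 H
  Total hydrogens = 10.
Molecular formula: C10H10O4

C10H10O4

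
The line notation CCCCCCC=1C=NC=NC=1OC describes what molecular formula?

C11H18N2O

Heavy atoms from the SMILES: 11 C, 2 N, 1 O.
Implicit hydrogens by atom environment:
  5 × C: 2 H each → 10
  2 × C: 3 H each → 6
  2 × C (aromatic): 1 H each → 2
  2 × C (aromatic): no H
  2 × N (aromatic): no H
  1 × O: no H
  Total hydrogens = 18.
Molecular formula: C11H18N2O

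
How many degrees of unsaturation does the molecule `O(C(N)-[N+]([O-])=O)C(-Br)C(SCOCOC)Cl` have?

Molecular formula from the SMILES: C6H12BrClN2O5S.
DoU = (2C + 2 + N − H − X)/2 = (2·6 + 2 + 2 − 12 − 2)/2 = 2/2 = 1.
(Structurally: 0 ring(s) + 1 π bond(s) = 1.)

1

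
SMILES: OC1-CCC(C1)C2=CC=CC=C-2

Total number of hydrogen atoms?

14

Hydrogens are implicit in SMILES; fill each atom to its normal valence:
  5 × C (aromatic): 1 H each → 5
  3 × C: 2 H each → 6
  2 × C: 1 H each → 2
  1 × C (aromatic): no H
  1 × O: 1 H
  Total hydrogens = 14.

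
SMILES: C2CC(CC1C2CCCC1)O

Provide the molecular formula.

Heavy atoms from the SMILES: 10 C, 1 O.
Implicit hydrogens by atom environment:
  7 × C: 2 H each → 14
  3 × C: 1 H each → 3
  1 × O: 1 H
  Total hydrogens = 18.
Molecular formula: C10H18O

C10H18O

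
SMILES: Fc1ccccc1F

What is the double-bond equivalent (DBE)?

Molecular formula from the SMILES: C6H4F2.
DoU = (2C + 2 + N − H − X)/2 = (2·6 + 2 + 0 − 4 − 2)/2 = 8/2 = 4.
(Structurally: 1 ring(s) + 3 π bond(s) = 4.)

4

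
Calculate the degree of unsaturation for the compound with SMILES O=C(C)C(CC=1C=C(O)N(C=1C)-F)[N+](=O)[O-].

5

Molecular formula from the SMILES: C9H11FN2O4.
DoU = (2C + 2 + N − H − X)/2 = (2·9 + 2 + 2 − 11 − 1)/2 = 10/2 = 5.
(Structurally: 1 ring(s) + 4 π bond(s) = 5.)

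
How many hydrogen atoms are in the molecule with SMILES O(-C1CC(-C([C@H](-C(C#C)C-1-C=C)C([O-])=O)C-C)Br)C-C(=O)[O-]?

19

Hydrogens are implicit in SMILES; fill each atom to its normal valence:
  8 × C: 1 H each → 8
  4 × C: 2 H each → 8
  3 × C: no H
  3 × O: no H
  2 × O (charge -1): no H
  1 × Br: no H
  1 × C: 3 H
  Total hydrogens = 19.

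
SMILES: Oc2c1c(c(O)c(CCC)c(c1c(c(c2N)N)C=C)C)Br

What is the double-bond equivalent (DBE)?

Molecular formula from the SMILES: C16H19BrN2O2.
DoU = (2C + 2 + N − H − X)/2 = (2·16 + 2 + 2 − 19 − 1)/2 = 16/2 = 8.
(Structurally: 2 ring(s) + 6 π bond(s) = 8.)

8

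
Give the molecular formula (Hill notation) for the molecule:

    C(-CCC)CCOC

C7H16O

Heavy atoms from the SMILES: 7 C, 1 O.
Implicit hydrogens by atom environment:
  5 × C: 2 H each → 10
  2 × C: 3 H each → 6
  1 × O: no H
  Total hydrogens = 16.
Molecular formula: C7H16O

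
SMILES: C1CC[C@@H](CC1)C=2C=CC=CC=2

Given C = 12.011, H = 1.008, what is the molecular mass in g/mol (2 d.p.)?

160.26

Molecular formula: C12H16.
M = 12×12.011 + 16×1.008 = 160.26 g/mol.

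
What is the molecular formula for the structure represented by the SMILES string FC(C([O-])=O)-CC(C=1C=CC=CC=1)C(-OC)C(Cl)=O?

Heavy atoms from the SMILES: 13 C, 1 Cl, 1 F, 4 O.
Implicit hydrogens by atom environment:
  5 × C (aromatic): 1 H each → 5
  3 × C: 1 H each → 3
  3 × O: no H
  2 × C: no H
  1 × C: 3 H
  1 × C: 2 H
  1 × C (aromatic): no H
  1 × Cl: no H
  1 × F: no H
  1 × O (charge -1): no H
  Total hydrogens = 13.
Net charge -1.
Molecular formula: C13H13ClFO4-

C13H13ClFO4-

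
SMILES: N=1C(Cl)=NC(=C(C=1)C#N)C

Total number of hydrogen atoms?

Hydrogens are implicit in SMILES; fill each atom to its normal valence:
  3 × C (aromatic): no H
  2 × N (aromatic): no H
  1 × C: 3 H
  1 × C (aromatic): 1 H
  1 × C: no H
  1 × Cl: no H
  1 × N: no H
  Total hydrogens = 4.

4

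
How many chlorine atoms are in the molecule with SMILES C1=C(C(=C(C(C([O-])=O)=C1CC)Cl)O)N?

The symbol for chlorine appears 1 time in the SMILES.

1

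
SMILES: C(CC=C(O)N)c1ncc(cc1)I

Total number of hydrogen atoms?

Hydrogens are implicit in SMILES; fill each atom to its normal valence:
  3 × C (aromatic): 1 H each → 3
  2 × C: 2 H each → 4
  2 × C (aromatic): no H
  1 × C: 1 H
  1 × C: no H
  1 × I: no H
  1 × N: 2 H
  1 × N (aromatic): no H
  1 × O: 1 H
  Total hydrogens = 11.

11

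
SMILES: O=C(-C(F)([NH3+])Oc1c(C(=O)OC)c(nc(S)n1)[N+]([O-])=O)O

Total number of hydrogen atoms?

8

Hydrogens are implicit in SMILES; fill each atom to its normal valence:
  5 × O: no H
  4 × C (aromatic): no H
  3 × C: no H
  2 × N (aromatic): no H
  1 × C: 3 H
  1 × F: no H
  1 × N (charge +1): 3 H
  1 × N (charge +1): no H
  1 × O: 1 H
  1 × O (charge -1): no H
  1 × S: 1 H
  Total hydrogens = 8.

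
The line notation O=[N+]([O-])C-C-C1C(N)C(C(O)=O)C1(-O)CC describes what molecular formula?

Heavy atoms from the SMILES: 9 C, 2 N, 5 O.
Implicit hydrogens by atom environment:
  3 × C: 2 H each → 6
  3 × C: 1 H each → 3
  2 × C: no H
  2 × O: 1 H each → 2
  2 × O: no H
  1 × C: 3 H
  1 × N: 2 H
  1 × N (charge +1): no H
  1 × O (charge -1): no H
  Total hydrogens = 16.
Molecular formula: C9H16N2O5

C9H16N2O5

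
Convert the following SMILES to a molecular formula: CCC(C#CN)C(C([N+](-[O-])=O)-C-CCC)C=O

Heavy atoms from the SMILES: 12 C, 2 N, 3 O.
Implicit hydrogens by atom environment:
  4 × C: 2 H each → 8
  4 × C: 1 H each → 4
  2 × C: 3 H each → 6
  2 × C: no H
  2 × O: no H
  1 × N: 2 H
  1 × N (charge +1): no H
  1 × O (charge -1): no H
  Total hydrogens = 20.
Molecular formula: C12H20N2O3

C12H20N2O3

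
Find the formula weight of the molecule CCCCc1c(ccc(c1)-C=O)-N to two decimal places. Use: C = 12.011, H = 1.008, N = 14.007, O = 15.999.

177.25

Molecular formula: C11H15NO.
M = 11×12.011 + 15×1.008 + 1×14.007 + 1×15.999 = 177.25 g/mol.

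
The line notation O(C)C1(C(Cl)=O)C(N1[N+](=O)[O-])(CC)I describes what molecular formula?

C6H8ClIN2O4

Heavy atoms from the SMILES: 6 C, 1 Cl, 1 I, 2 N, 4 O.
Implicit hydrogens by atom environment:
  3 × C: no H
  3 × O: no H
  2 × C: 3 H each → 6
  1 × C: 2 H
  1 × Cl: no H
  1 × I: no H
  1 × N: no H
  1 × N (charge +1): no H
  1 × O (charge -1): no H
  Total hydrogens = 8.
Molecular formula: C6H8ClIN2O4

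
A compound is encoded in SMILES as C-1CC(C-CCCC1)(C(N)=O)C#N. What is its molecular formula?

Heavy atoms from the SMILES: 10 C, 2 N, 1 O.
Implicit hydrogens by atom environment:
  7 × C: 2 H each → 14
  3 × C: no H
  1 × N: 2 H
  1 × N: no H
  1 × O: no H
  Total hydrogens = 16.
Molecular formula: C10H16N2O

C10H16N2O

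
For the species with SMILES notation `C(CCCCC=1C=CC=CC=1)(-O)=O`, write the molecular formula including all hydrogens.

C11H14O2

Heavy atoms from the SMILES: 11 C, 2 O.
Implicit hydrogens by atom environment:
  5 × C (aromatic): 1 H each → 5
  4 × C: 2 H each → 8
  1 × C (aromatic): no H
  1 × C: no H
  1 × O: 1 H
  1 × O: no H
  Total hydrogens = 14.
Molecular formula: C11H14O2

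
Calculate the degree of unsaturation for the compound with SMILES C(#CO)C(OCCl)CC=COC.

Molecular formula from the SMILES: C8H11ClO3.
DoU = (2C + 2 + N − H − X)/2 = (2·8 + 2 + 0 − 11 − 1)/2 = 6/2 = 3.
(Structurally: 0 ring(s) + 3 π bond(s) = 3.)

3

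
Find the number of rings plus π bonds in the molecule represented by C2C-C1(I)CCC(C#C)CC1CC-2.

4

Molecular formula from the SMILES: C12H17I.
DoU = (2C + 2 + N − H − X)/2 = (2·12 + 2 + 0 − 17 − 1)/2 = 8/2 = 4.
(Structurally: 2 ring(s) + 2 π bond(s) = 4.)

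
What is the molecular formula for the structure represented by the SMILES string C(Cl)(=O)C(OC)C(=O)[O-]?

Heavy atoms from the SMILES: 4 C, 1 Cl, 4 O.
Implicit hydrogens by atom environment:
  3 × O: no H
  2 × C: no H
  1 × C: 3 H
  1 × C: 1 H
  1 × Cl: no H
  1 × O (charge -1): no H
  Total hydrogens = 4.
Net charge -1.
Molecular formula: C4H4ClO4-

C4H4ClO4-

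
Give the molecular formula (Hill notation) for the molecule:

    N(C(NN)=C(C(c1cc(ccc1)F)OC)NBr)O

C10H14BrFN4O2

Heavy atoms from the SMILES: 1 Br, 10 C, 1 F, 4 N, 2 O.
Implicit hydrogens by atom environment:
  4 × C (aromatic): 1 H each → 4
  3 × N: 1 H each → 3
  2 × C: no H
  2 × C (aromatic): no H
  1 × Br: no H
  1 × C: 3 H
  1 × C: 1 H
  1 × F: no H
  1 × N: 2 H
  1 × O: 1 H
  1 × O: no H
  Total hydrogens = 14.
Molecular formula: C10H14BrFN4O2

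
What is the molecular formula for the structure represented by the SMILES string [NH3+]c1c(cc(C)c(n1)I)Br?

Heavy atoms from the SMILES: 1 Br, 6 C, 1 I, 2 N.
Implicit hydrogens by atom environment:
  4 × C (aromatic): no H
  1 × Br: no H
  1 × C: 3 H
  1 × C (aromatic): 1 H
  1 × I: no H
  1 × N (charge +1): 3 H
  1 × N (aromatic): no H
  Total hydrogens = 7.
Net charge +1.
Molecular formula: C6H7BrIN2+

C6H7BrIN2+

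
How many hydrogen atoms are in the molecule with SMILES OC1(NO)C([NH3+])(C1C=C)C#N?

Hydrogens are implicit in SMILES; fill each atom to its normal valence:
  3 × C: no H
  2 × C: 1 H each → 2
  2 × O: 1 H each → 2
  1 × C: 2 H
  1 × N (charge +1): 3 H
  1 × N: 1 H
  1 × N: no H
  Total hydrogens = 10.

10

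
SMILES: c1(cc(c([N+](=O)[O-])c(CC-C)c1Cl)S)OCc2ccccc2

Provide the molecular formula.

Heavy atoms from the SMILES: 16 C, 1 Cl, 1 N, 3 O, 1 S.
Implicit hydrogens by atom environment:
  6 × C (aromatic): 1 H each → 6
  6 × C (aromatic): no H
  3 × C: 2 H each → 6
  2 × O: no H
  1 × C: 3 H
  1 × Cl: no H
  1 × N (charge +1): no H
  1 × O (charge -1): no H
  1 × S: 1 H
  Total hydrogens = 16.
Molecular formula: C16H16ClNO3S

C16H16ClNO3S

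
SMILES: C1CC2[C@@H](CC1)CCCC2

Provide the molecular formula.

Heavy atoms from the SMILES: 10 C.
Implicit hydrogens by atom environment:
  8 × C: 2 H each → 16
  2 × C: 1 H each → 2
  Total hydrogens = 18.
Molecular formula: C10H18

C10H18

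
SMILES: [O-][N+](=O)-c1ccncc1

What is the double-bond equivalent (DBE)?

5

Molecular formula from the SMILES: C5H4N2O2.
DoU = (2C + 2 + N − H − X)/2 = (2·5 + 2 + 2 − 4 − 0)/2 = 10/2 = 5.
(Structurally: 1 ring(s) + 4 π bond(s) = 5.)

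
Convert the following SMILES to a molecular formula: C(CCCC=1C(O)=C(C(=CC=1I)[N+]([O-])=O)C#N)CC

Heavy atoms from the SMILES: 13 C, 1 I, 2 N, 3 O.
Implicit hydrogens by atom environment:
  5 × C: 2 H each → 10
  5 × C (aromatic): no H
  1 × C: 3 H
  1 × C (aromatic): 1 H
  1 × C: no H
  1 × I: no H
  1 × N (charge +1): no H
  1 × N: no H
  1 × O: 1 H
  1 × O: no H
  1 × O (charge -1): no H
  Total hydrogens = 15.
Molecular formula: C13H15IN2O3

C13H15IN2O3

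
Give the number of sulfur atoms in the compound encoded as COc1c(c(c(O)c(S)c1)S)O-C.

2

The symbol for sulfur appears 2 times in the SMILES.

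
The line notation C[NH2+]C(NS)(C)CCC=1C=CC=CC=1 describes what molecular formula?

C11H19N2S+

Heavy atoms from the SMILES: 11 C, 2 N, 1 S.
Implicit hydrogens by atom environment:
  5 × C (aromatic): 1 H each → 5
  2 × C: 3 H each → 6
  2 × C: 2 H each → 4
  1 × C: no H
  1 × C (aromatic): no H
  1 × N (charge +1): 2 H
  1 × N: 1 H
  1 × S: 1 H
  Total hydrogens = 19.
Net charge +1.
Molecular formula: C11H19N2S+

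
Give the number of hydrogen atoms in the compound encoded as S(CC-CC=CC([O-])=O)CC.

13

Hydrogens are implicit in SMILES; fill each atom to its normal valence:
  4 × C: 2 H each → 8
  2 × C: 1 H each → 2
  1 × C: 3 H
  1 × C: no H
  1 × O: no H
  1 × O (charge -1): no H
  1 × S: no H
  Total hydrogens = 13.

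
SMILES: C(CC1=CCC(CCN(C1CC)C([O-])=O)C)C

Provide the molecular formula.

C14H24NO2-

Heavy atoms from the SMILES: 14 C, 1 N, 2 O.
Implicit hydrogens by atom environment:
  6 × C: 2 H each → 12
  3 × C: 3 H each → 9
  3 × C: 1 H each → 3
  2 × C: no H
  1 × N: no H
  1 × O: no H
  1 × O (charge -1): no H
  Total hydrogens = 24.
Net charge -1.
Molecular formula: C14H24NO2-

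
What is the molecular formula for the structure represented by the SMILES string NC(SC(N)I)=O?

C2H5IN2OS

Heavy atoms from the SMILES: 2 C, 1 I, 2 N, 1 O, 1 S.
Implicit hydrogens by atom environment:
  2 × N: 2 H each → 4
  1 × C: 1 H
  1 × C: no H
  1 × I: no H
  1 × O: no H
  1 × S: no H
  Total hydrogens = 5.
Molecular formula: C2H5IN2OS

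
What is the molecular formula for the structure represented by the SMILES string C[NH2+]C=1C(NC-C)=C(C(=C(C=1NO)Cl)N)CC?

C11H20ClN4O+

Heavy atoms from the SMILES: 11 C, 1 Cl, 4 N, 1 O.
Implicit hydrogens by atom environment:
  6 × C (aromatic): no H
  3 × C: 3 H each → 9
  2 × C: 2 H each → 4
  2 × N: 1 H each → 2
  1 × Cl: no H
  1 × N (charge +1): 2 H
  1 × N: 2 H
  1 × O: 1 H
  Total hydrogens = 20.
Net charge +1.
Molecular formula: C11H20ClN4O+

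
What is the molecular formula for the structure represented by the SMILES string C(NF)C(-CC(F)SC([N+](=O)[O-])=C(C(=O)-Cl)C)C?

C9H13ClF2N2O3S

Heavy atoms from the SMILES: 9 C, 1 Cl, 2 F, 2 N, 3 O, 1 S.
Implicit hydrogens by atom environment:
  3 × C: no H
  2 × C: 3 H each → 6
  2 × C: 2 H each → 4
  2 × C: 1 H each → 2
  2 × F: no H
  2 × O: no H
  1 × Cl: no H
  1 × N: 1 H
  1 × N (charge +1): no H
  1 × O (charge -1): no H
  1 × S: no H
  Total hydrogens = 13.
Molecular formula: C9H13ClF2N2O3S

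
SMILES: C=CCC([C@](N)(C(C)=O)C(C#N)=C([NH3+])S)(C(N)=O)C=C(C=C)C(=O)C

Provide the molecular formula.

Heavy atoms from the SMILES: 17 C, 4 N, 3 O, 1 S.
Implicit hydrogens by atom environment:
  9 × C: no H
  3 × C: 2 H each → 6
  3 × C: 1 H each → 3
  3 × O: no H
  2 × C: 3 H each → 6
  2 × N: 2 H each → 4
  1 × N (charge +1): 3 H
  1 × N: no H
  1 × S: 1 H
  Total hydrogens = 23.
Net charge +1.
Molecular formula: C17H23N4O3S+

C17H23N4O3S+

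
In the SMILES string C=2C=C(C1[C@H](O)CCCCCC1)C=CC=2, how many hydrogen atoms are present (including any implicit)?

Hydrogens are implicit in SMILES; fill each atom to its normal valence:
  6 × C: 2 H each → 12
  5 × C (aromatic): 1 H each → 5
  2 × C: 1 H each → 2
  1 × C (aromatic): no H
  1 × O: 1 H
  Total hydrogens = 20.

20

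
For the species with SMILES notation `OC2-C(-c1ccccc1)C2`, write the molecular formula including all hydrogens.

Heavy atoms from the SMILES: 9 C, 1 O.
Implicit hydrogens by atom environment:
  5 × C (aromatic): 1 H each → 5
  2 × C: 1 H each → 2
  1 × C: 2 H
  1 × C (aromatic): no H
  1 × O: 1 H
  Total hydrogens = 10.
Molecular formula: C9H10O

C9H10O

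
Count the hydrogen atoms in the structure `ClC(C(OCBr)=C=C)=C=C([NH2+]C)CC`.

Hydrogens are implicit in SMILES; fill each atom to its normal valence:
  5 × C: no H
  3 × C: 2 H each → 6
  2 × C: 3 H each → 6
  1 × Br: no H
  1 × Cl: no H
  1 × N (charge +1): 2 H
  1 × O: no H
  Total hydrogens = 14.

14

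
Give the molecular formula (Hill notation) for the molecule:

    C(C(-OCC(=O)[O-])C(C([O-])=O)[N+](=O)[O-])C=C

[C8H9NO7]2-

Heavy atoms from the SMILES: 8 C, 1 N, 7 O.
Implicit hydrogens by atom environment:
  4 × O: no H
  3 × C: 2 H each → 6
  3 × C: 1 H each → 3
  3 × O (charge -1): no H
  2 × C: no H
  1 × N (charge +1): no H
  Total hydrogens = 9.
Net charge -2.
Molecular formula: [C8H9NO7]2-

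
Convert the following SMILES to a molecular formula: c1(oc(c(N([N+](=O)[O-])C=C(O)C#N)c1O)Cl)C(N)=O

Heavy atoms from the SMILES: 8 C, 1 Cl, 4 N, 6 O.
Implicit hydrogens by atom environment:
  4 × C (aromatic): no H
  3 × C: no H
  2 × N: no H
  2 × O: 1 H each → 2
  2 × O: no H
  1 × C: 1 H
  1 × Cl: no H
  1 × N: 2 H
  1 × N (charge +1): no H
  1 × O (aromatic): no H
  1 × O (charge -1): no H
  Total hydrogens = 5.
Molecular formula: C8H5ClN4O6

C8H5ClN4O6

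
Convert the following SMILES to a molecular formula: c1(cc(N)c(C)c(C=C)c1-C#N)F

Heavy atoms from the SMILES: 10 C, 1 F, 2 N.
Implicit hydrogens by atom environment:
  5 × C (aromatic): no H
  1 × C: 3 H
  1 × C: 2 H
  1 × C (aromatic): 1 H
  1 × C: 1 H
  1 × C: no H
  1 × F: no H
  1 × N: 2 H
  1 × N: no H
  Total hydrogens = 9.
Molecular formula: C10H9FN2

C10H9FN2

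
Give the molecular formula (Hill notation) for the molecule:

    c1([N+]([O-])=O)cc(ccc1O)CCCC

Heavy atoms from the SMILES: 10 C, 1 N, 3 O.
Implicit hydrogens by atom environment:
  3 × C: 2 H each → 6
  3 × C (aromatic): 1 H each → 3
  3 × C (aromatic): no H
  1 × C: 3 H
  1 × N (charge +1): no H
  1 × O: 1 H
  1 × O: no H
  1 × O (charge -1): no H
  Total hydrogens = 13.
Molecular formula: C10H13NO3

C10H13NO3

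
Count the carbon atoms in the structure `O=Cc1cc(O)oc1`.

5

The symbol for carbon appears 5 times in the SMILES. Lowercase c denotes aromatic carbon and counts toward C.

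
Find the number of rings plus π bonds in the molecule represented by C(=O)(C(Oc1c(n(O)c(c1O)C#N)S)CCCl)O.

Molecular formula from the SMILES: C9H9ClN2O5S.
DoU = (2C + 2 + N − H − X)/2 = (2·9 + 2 + 2 − 9 − 1)/2 = 12/2 = 6.
(Structurally: 1 ring(s) + 5 π bond(s) = 6.)

6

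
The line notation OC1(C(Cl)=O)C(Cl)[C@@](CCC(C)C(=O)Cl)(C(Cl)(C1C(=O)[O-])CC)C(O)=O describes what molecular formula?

C15H17Cl4O7-

Heavy atoms from the SMILES: 15 C, 4 Cl, 7 O.
Implicit hydrogens by atom environment:
  7 × C: no H
  4 × Cl: no H
  4 × O: no H
  3 × C: 2 H each → 6
  3 × C: 1 H each → 3
  2 × C: 3 H each → 6
  2 × O: 1 H each → 2
  1 × O (charge -1): no H
  Total hydrogens = 17.
Net charge -1.
Molecular formula: C15H17Cl4O7-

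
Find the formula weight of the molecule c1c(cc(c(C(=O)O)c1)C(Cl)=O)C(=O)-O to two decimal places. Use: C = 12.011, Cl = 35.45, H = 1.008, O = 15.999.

228.58

Molecular formula: C9H5ClO5.
M = 9×12.011 + 1×35.45 + 5×1.008 + 5×15.999 = 228.58 g/mol.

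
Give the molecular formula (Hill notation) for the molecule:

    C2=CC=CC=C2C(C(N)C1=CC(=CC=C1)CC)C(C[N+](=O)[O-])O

Heavy atoms from the SMILES: 18 C, 2 N, 3 O.
Implicit hydrogens by atom environment:
  9 × C (aromatic): 1 H each → 9
  3 × C: 1 H each → 3
  3 × C (aromatic): no H
  2 × C: 2 H each → 4
  1 × C: 3 H
  1 × N: 2 H
  1 × N (charge +1): no H
  1 × O: 1 H
  1 × O: no H
  1 × O (charge -1): no H
  Total hydrogens = 22.
Molecular formula: C18H22N2O3

C18H22N2O3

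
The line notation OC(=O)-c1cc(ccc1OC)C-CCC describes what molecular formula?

C12H16O3

Heavy atoms from the SMILES: 12 C, 3 O.
Implicit hydrogens by atom environment:
  3 × C: 2 H each → 6
  3 × C (aromatic): 1 H each → 3
  3 × C (aromatic): no H
  2 × C: 3 H each → 6
  2 × O: no H
  1 × C: no H
  1 × O: 1 H
  Total hydrogens = 16.
Molecular formula: C12H16O3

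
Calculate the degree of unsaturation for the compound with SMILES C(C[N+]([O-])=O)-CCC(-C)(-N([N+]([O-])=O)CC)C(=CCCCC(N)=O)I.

Molecular formula from the SMILES: C14H25IN4O5.
DoU = (2C + 2 + N − H − X)/2 = (2·14 + 2 + 4 − 25 − 1)/2 = 8/2 = 4.
(Structurally: 0 ring(s) + 4 π bond(s) = 4.)

4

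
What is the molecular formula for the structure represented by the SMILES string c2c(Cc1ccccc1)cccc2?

C13H12

Heavy atoms from the SMILES: 13 C.
Implicit hydrogens by atom environment:
  10 × C (aromatic): 1 H each → 10
  2 × C (aromatic): no H
  1 × C: 2 H
  Total hydrogens = 12.
Molecular formula: C13H12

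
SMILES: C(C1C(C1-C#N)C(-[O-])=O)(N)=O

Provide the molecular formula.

C6H5N2O3-

Heavy atoms from the SMILES: 6 C, 2 N, 3 O.
Implicit hydrogens by atom environment:
  3 × C: 1 H each → 3
  3 × C: no H
  2 × O: no H
  1 × N: 2 H
  1 × N: no H
  1 × O (charge -1): no H
  Total hydrogens = 5.
Net charge -1.
Molecular formula: C6H5N2O3-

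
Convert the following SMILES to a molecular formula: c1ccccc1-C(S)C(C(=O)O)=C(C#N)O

C11H9NO3S

Heavy atoms from the SMILES: 11 C, 1 N, 3 O, 1 S.
Implicit hydrogens by atom environment:
  5 × C (aromatic): 1 H each → 5
  4 × C: no H
  2 × O: 1 H each → 2
  1 × C: 1 H
  1 × C (aromatic): no H
  1 × N: no H
  1 × O: no H
  1 × S: 1 H
  Total hydrogens = 9.
Molecular formula: C11H9NO3S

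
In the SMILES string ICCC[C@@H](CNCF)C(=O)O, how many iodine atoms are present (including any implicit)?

The symbol for iodine appears 1 time in the SMILES.

1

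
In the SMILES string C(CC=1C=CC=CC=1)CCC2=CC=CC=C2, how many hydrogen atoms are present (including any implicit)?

Hydrogens are implicit in SMILES; fill each atom to its normal valence:
  10 × C (aromatic): 1 H each → 10
  4 × C: 2 H each → 8
  2 × C (aromatic): no H
  Total hydrogens = 18.

18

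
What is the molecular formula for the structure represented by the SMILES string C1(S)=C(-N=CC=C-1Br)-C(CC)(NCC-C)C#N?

Heavy atoms from the SMILES: 1 Br, 12 C, 3 N, 1 S.
Implicit hydrogens by atom environment:
  3 × C: 2 H each → 6
  3 × C (aromatic): no H
  2 × C: 3 H each → 6
  2 × C (aromatic): 1 H each → 2
  2 × C: no H
  1 × Br: no H
  1 × N: 1 H
  1 × N (aromatic): no H
  1 × N: no H
  1 × S: 1 H
  Total hydrogens = 16.
Molecular formula: C12H16BrN3S

C12H16BrN3S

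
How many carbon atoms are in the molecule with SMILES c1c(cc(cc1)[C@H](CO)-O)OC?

9

The symbol for carbon appears 9 times in the SMILES. Lowercase c denotes aromatic carbon and counts toward C.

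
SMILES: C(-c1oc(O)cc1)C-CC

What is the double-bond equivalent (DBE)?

3

Molecular formula from the SMILES: C8H12O2.
DoU = (2C + 2 + N − H − X)/2 = (2·8 + 2 + 0 − 12 − 0)/2 = 6/2 = 3.
(Structurally: 1 ring(s) + 2 π bond(s) = 3.)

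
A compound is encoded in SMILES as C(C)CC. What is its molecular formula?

C4H10

Heavy atoms from the SMILES: 4 C.
Implicit hydrogens by atom environment:
  2 × C: 3 H each → 6
  2 × C: 2 H each → 4
  Total hydrogens = 10.
Molecular formula: C4H10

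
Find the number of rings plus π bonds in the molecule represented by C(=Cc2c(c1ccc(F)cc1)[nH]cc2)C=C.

9

Molecular formula from the SMILES: C14H12FN.
DoU = (2C + 2 + N − H − X)/2 = (2·14 + 2 + 1 − 12 − 1)/2 = 18/2 = 9.
(Structurally: 2 ring(s) + 7 π bond(s) = 9.)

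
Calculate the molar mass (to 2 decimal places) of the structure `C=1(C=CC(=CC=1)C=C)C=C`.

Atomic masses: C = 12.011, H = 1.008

130.19

Molecular formula: C10H10.
M = 10×12.011 + 10×1.008 = 130.19 g/mol.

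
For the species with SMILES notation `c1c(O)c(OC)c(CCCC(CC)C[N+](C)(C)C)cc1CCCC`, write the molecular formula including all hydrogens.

C21H38NO2+

Heavy atoms from the SMILES: 21 C, 1 N, 2 O.
Implicit hydrogens by atom environment:
  8 × C: 2 H each → 16
  6 × C: 3 H each → 18
  4 × C (aromatic): no H
  2 × C (aromatic): 1 H each → 2
  1 × C: 1 H
  1 × N (charge +1): no H
  1 × O: 1 H
  1 × O: no H
  Total hydrogens = 38.
Net charge +1.
Molecular formula: C21H38NO2+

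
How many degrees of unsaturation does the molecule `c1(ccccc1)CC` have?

Molecular formula from the SMILES: C8H10.
DoU = (2C + 2 + N − H − X)/2 = (2·8 + 2 + 0 − 10 − 0)/2 = 8/2 = 4.
(Structurally: 1 ring(s) + 3 π bond(s) = 4.)

4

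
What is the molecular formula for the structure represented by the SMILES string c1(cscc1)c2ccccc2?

C10H8S

Heavy atoms from the SMILES: 10 C, 1 S.
Implicit hydrogens by atom environment:
  8 × C (aromatic): 1 H each → 8
  2 × C (aromatic): no H
  1 × S (aromatic): no H
  Total hydrogens = 8.
Molecular formula: C10H8S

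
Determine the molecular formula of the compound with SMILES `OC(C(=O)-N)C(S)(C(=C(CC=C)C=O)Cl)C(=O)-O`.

C10H12ClNO5S

Heavy atoms from the SMILES: 10 C, 1 Cl, 1 N, 5 O, 1 S.
Implicit hydrogens by atom environment:
  5 × C: no H
  3 × C: 1 H each → 3
  3 × O: no H
  2 × C: 2 H each → 4
  2 × O: 1 H each → 2
  1 × Cl: no H
  1 × N: 2 H
  1 × S: 1 H
  Total hydrogens = 12.
Molecular formula: C10H12ClNO5S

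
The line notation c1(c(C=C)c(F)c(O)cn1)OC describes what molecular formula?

C8H8FNO2

Heavy atoms from the SMILES: 8 C, 1 F, 1 N, 2 O.
Implicit hydrogens by atom environment:
  4 × C (aromatic): no H
  1 × C: 3 H
  1 × C: 2 H
  1 × C (aromatic): 1 H
  1 × C: 1 H
  1 × F: no H
  1 × N (aromatic): no H
  1 × O: 1 H
  1 × O: no H
  Total hydrogens = 8.
Molecular formula: C8H8FNO2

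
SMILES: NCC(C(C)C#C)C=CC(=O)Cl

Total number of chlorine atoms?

The symbol for chlorine appears 1 time in the SMILES.

1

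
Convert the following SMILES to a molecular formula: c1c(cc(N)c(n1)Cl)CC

C7H9ClN2

Heavy atoms from the SMILES: 7 C, 1 Cl, 2 N.
Implicit hydrogens by atom environment:
  3 × C (aromatic): no H
  2 × C (aromatic): 1 H each → 2
  1 × C: 3 H
  1 × C: 2 H
  1 × Cl: no H
  1 × N: 2 H
  1 × N (aromatic): no H
  Total hydrogens = 9.
Molecular formula: C7H9ClN2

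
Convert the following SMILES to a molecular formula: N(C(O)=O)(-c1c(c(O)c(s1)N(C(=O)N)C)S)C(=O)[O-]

Heavy atoms from the SMILES: 8 C, 3 N, 6 O, 2 S.
Implicit hydrogens by atom environment:
  4 × C (aromatic): no H
  3 × C: no H
  3 × O: no H
  2 × N: no H
  2 × O: 1 H each → 2
  1 × C: 3 H
  1 × N: 2 H
  1 × O (charge -1): no H
  1 × S: 1 H
  1 × S (aromatic): no H
  Total hydrogens = 8.
Net charge -1.
Molecular formula: C8H8N3O6S2-

C8H8N3O6S2-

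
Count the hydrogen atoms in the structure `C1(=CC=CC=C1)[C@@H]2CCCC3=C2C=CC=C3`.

16

Hydrogens are implicit in SMILES; fill each atom to its normal valence:
  9 × C (aromatic): 1 H each → 9
  3 × C: 2 H each → 6
  3 × C (aromatic): no H
  1 × C: 1 H
  Total hydrogens = 16.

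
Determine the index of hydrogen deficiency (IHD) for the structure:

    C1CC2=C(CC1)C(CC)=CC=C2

5

Molecular formula from the SMILES: C12H16.
DoU = (2C + 2 + N − H − X)/2 = (2·12 + 2 + 0 − 16 − 0)/2 = 10/2 = 5.
(Structurally: 2 ring(s) + 3 π bond(s) = 5.)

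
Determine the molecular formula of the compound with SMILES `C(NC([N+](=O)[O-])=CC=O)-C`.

C5H8N2O3

Heavy atoms from the SMILES: 5 C, 2 N, 3 O.
Implicit hydrogens by atom environment:
  2 × C: 1 H each → 2
  2 × O: no H
  1 × C: 3 H
  1 × C: 2 H
  1 × C: no H
  1 × N: 1 H
  1 × N (charge +1): no H
  1 × O (charge -1): no H
  Total hydrogens = 8.
Molecular formula: C5H8N2O3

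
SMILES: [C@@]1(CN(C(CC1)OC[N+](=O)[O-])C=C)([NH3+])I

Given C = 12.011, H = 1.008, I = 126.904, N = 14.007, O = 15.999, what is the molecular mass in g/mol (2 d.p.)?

Molecular formula: C8H15IN3O3+.
M = 8×12.011 + 15×1.008 + 1×126.904 + 3×14.007 + 3×15.999 = 328.13 g/mol.

328.13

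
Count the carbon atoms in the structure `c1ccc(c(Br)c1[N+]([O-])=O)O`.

The symbol for carbon appears 6 times in the SMILES. Lowercase c denotes aromatic carbon and counts toward C.

6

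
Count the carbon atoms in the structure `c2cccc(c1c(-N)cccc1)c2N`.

The symbol for carbon appears 12 times in the SMILES. Lowercase c denotes aromatic carbon and counts toward C.

12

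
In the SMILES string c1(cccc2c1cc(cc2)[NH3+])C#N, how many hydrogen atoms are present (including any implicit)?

9

Hydrogens are implicit in SMILES; fill each atom to its normal valence:
  6 × C (aromatic): 1 H each → 6
  4 × C (aromatic): no H
  1 × C: no H
  1 × N (charge +1): 3 H
  1 × N: no H
  Total hydrogens = 9.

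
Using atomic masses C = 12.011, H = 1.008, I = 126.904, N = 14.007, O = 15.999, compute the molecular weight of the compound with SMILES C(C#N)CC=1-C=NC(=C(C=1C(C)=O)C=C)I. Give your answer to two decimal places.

Molecular formula: C12H11IN2O.
M = 12×12.011 + 11×1.008 + 1×126.904 + 2×14.007 + 1×15.999 = 326.14 g/mol.

326.14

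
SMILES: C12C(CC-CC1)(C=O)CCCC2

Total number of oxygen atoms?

1

The symbol for oxygen appears 1 time in the SMILES.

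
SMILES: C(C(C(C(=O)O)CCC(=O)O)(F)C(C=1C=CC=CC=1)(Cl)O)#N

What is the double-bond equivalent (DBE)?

8

Molecular formula from the SMILES: C14H13ClFNO5.
DoU = (2C + 2 + N − H − X)/2 = (2·14 + 2 + 1 − 13 − 2)/2 = 16/2 = 8.
(Structurally: 1 ring(s) + 7 π bond(s) = 8.)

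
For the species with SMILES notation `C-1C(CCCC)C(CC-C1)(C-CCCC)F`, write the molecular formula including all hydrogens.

C15H29F

Heavy atoms from the SMILES: 15 C, 1 F.
Implicit hydrogens by atom environment:
  11 × C: 2 H each → 22
  2 × C: 3 H each → 6
  1 × C: 1 H
  1 × C: no H
  1 × F: no H
  Total hydrogens = 29.
Molecular formula: C15H29F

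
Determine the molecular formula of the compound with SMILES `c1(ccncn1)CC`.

C6H8N2

Heavy atoms from the SMILES: 6 C, 2 N.
Implicit hydrogens by atom environment:
  3 × C (aromatic): 1 H each → 3
  2 × N (aromatic): no H
  1 × C: 3 H
  1 × C: 2 H
  1 × C (aromatic): no H
  Total hydrogens = 8.
Molecular formula: C6H8N2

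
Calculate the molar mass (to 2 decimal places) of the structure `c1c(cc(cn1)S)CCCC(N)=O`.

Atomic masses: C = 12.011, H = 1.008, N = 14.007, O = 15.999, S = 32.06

196.27

Molecular formula: C9H12N2OS.
M = 9×12.011 + 12×1.008 + 2×14.007 + 1×15.999 + 1×32.06 = 196.27 g/mol.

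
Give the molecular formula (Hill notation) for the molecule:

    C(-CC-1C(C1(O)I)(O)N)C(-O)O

C6H12INO4

Heavy atoms from the SMILES: 6 C, 1 I, 1 N, 4 O.
Implicit hydrogens by atom environment:
  4 × O: 1 H each → 4
  2 × C: 2 H each → 4
  2 × C: 1 H each → 2
  2 × C: no H
  1 × I: no H
  1 × N: 2 H
  Total hydrogens = 12.
Molecular formula: C6H12INO4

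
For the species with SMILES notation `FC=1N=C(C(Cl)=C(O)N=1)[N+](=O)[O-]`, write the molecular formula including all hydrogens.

Heavy atoms from the SMILES: 4 C, 1 Cl, 1 F, 3 N, 3 O.
Implicit hydrogens by atom environment:
  4 × C (aromatic): no H
  2 × N (aromatic): no H
  1 × Cl: no H
  1 × F: no H
  1 × N (charge +1): no H
  1 × O: 1 H
  1 × O: no H
  1 × O (charge -1): no H
  Total hydrogens = 1.
Molecular formula: C4HClFN3O3

C4HClFN3O3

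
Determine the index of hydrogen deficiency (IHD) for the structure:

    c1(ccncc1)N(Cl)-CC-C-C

Molecular formula from the SMILES: C9H13ClN2.
DoU = (2C + 2 + N − H − X)/2 = (2·9 + 2 + 2 − 13 − 1)/2 = 8/2 = 4.
(Structurally: 1 ring(s) + 3 π bond(s) = 4.)

4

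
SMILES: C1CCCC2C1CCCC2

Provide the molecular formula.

C10H18

Heavy atoms from the SMILES: 10 C.
Implicit hydrogens by atom environment:
  8 × C: 2 H each → 16
  2 × C: 1 H each → 2
  Total hydrogens = 18.
Molecular formula: C10H18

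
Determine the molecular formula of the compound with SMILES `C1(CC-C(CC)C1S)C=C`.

Heavy atoms from the SMILES: 9 C, 1 S.
Implicit hydrogens by atom environment:
  4 × C: 2 H each → 8
  4 × C: 1 H each → 4
  1 × C: 3 H
  1 × S: 1 H
  Total hydrogens = 16.
Molecular formula: C9H16S

C9H16S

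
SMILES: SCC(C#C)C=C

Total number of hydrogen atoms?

8

Hydrogens are implicit in SMILES; fill each atom to its normal valence:
  3 × C: 1 H each → 3
  2 × C: 2 H each → 4
  1 × C: no H
  1 × S: 1 H
  Total hydrogens = 8.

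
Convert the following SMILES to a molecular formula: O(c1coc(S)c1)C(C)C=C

C8H10O2S

Heavy atoms from the SMILES: 8 C, 2 O, 1 S.
Implicit hydrogens by atom environment:
  2 × C (aromatic): 1 H each → 2
  2 × C: 1 H each → 2
  2 × C (aromatic): no H
  1 × C: 3 H
  1 × C: 2 H
  1 × O (aromatic): no H
  1 × O: no H
  1 × S: 1 H
  Total hydrogens = 10.
Molecular formula: C8H10O2S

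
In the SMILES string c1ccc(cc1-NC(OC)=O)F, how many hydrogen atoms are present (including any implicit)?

Hydrogens are implicit in SMILES; fill each atom to its normal valence:
  4 × C (aromatic): 1 H each → 4
  2 × C (aromatic): no H
  2 × O: no H
  1 × C: 3 H
  1 × C: no H
  1 × F: no H
  1 × N: 1 H
  Total hydrogens = 8.

8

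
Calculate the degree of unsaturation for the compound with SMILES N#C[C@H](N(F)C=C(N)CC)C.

3

Molecular formula from the SMILES: C7H12FN3.
DoU = (2C + 2 + N − H − X)/2 = (2·7 + 2 + 3 − 12 − 1)/2 = 6/2 = 3.
(Structurally: 0 ring(s) + 3 π bond(s) = 3.)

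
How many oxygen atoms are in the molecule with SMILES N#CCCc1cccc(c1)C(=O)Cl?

1

The symbol for oxygen appears 1 time in the SMILES.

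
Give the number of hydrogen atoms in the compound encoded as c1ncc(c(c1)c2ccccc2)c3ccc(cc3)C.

Hydrogens are implicit in SMILES; fill each atom to its normal valence:
  12 × C (aromatic): 1 H each → 12
  5 × C (aromatic): no H
  1 × C: 3 H
  1 × N (aromatic): no H
  Total hydrogens = 15.

15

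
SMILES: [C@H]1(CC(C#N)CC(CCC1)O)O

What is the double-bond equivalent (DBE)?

3

Molecular formula from the SMILES: C9H15NO2.
DoU = (2C + 2 + N − H − X)/2 = (2·9 + 2 + 1 − 15 − 0)/2 = 6/2 = 3.
(Structurally: 1 ring(s) + 2 π bond(s) = 3.)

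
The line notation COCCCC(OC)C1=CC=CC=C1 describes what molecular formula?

Heavy atoms from the SMILES: 12 C, 2 O.
Implicit hydrogens by atom environment:
  5 × C (aromatic): 1 H each → 5
  3 × C: 2 H each → 6
  2 × C: 3 H each → 6
  2 × O: no H
  1 × C: 1 H
  1 × C (aromatic): no H
  Total hydrogens = 18.
Molecular formula: C12H18O2

C12H18O2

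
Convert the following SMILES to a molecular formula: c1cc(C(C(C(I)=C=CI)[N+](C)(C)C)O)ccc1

Heavy atoms from the SMILES: 14 C, 2 I, 1 N, 1 O.
Implicit hydrogens by atom environment:
  5 × C (aromatic): 1 H each → 5
  3 × C: 3 H each → 9
  3 × C: 1 H each → 3
  2 × C: no H
  2 × I: no H
  1 × C (aromatic): no H
  1 × N (charge +1): no H
  1 × O: 1 H
  Total hydrogens = 18.
Net charge +1.
Molecular formula: C14H18I2NO+

C14H18I2NO+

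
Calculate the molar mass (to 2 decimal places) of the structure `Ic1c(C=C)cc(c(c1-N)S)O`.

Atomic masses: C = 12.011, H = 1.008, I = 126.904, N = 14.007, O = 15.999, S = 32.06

293.12

Molecular formula: C8H8INOS.
M = 8×12.011 + 8×1.008 + 1×126.904 + 1×14.007 + 1×15.999 + 1×32.06 = 293.12 g/mol.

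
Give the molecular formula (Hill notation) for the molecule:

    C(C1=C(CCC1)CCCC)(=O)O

Heavy atoms from the SMILES: 10 C, 2 O.
Implicit hydrogens by atom environment:
  6 × C: 2 H each → 12
  3 × C: no H
  1 × C: 3 H
  1 × O: 1 H
  1 × O: no H
  Total hydrogens = 16.
Molecular formula: C10H16O2

C10H16O2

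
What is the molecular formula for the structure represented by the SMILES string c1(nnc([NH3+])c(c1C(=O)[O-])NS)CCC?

C8H12N4O2S

Heavy atoms from the SMILES: 8 C, 4 N, 2 O, 1 S.
Implicit hydrogens by atom environment:
  4 × C (aromatic): no H
  2 × C: 2 H each → 4
  2 × N (aromatic): no H
  1 × C: 3 H
  1 × C: no H
  1 × N (charge +1): 3 H
  1 × N: 1 H
  1 × O: no H
  1 × O (charge -1): no H
  1 × S: 1 H
  Total hydrogens = 12.
Molecular formula: C8H12N4O2S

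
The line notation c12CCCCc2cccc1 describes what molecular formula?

C10H12

Heavy atoms from the SMILES: 10 C.
Implicit hydrogens by atom environment:
  4 × C: 2 H each → 8
  4 × C (aromatic): 1 H each → 4
  2 × C (aromatic): no H
  Total hydrogens = 12.
Molecular formula: C10H12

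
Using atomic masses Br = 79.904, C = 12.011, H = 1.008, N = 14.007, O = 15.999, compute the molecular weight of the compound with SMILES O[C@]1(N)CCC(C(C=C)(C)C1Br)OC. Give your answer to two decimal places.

Molecular formula: C10H18BrNO2.
M = 1×79.904 + 10×12.011 + 18×1.008 + 1×14.007 + 2×15.999 = 264.16 g/mol.

264.16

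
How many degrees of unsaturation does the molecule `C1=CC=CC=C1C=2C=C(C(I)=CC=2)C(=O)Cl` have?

Molecular formula from the SMILES: C13H8ClIO.
DoU = (2C + 2 + N − H − X)/2 = (2·13 + 2 + 0 − 8 − 2)/2 = 18/2 = 9.
(Structurally: 2 ring(s) + 7 π bond(s) = 9.)

9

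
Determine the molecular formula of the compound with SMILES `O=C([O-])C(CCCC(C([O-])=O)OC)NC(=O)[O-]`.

[C9H12NO7]3-

Heavy atoms from the SMILES: 9 C, 1 N, 7 O.
Implicit hydrogens by atom environment:
  4 × O: no H
  3 × C: 2 H each → 6
  3 × C: no H
  3 × O (charge -1): no H
  2 × C: 1 H each → 2
  1 × C: 3 H
  1 × N: 1 H
  Total hydrogens = 12.
Net charge -3.
Molecular formula: [C9H12NO7]3-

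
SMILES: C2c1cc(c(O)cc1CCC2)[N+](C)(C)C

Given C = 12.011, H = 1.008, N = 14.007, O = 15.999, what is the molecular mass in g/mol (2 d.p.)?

206.31

Molecular formula: C13H20NO+.
M = 13×12.011 + 20×1.008 + 1×14.007 + 1×15.999 = 206.31 g/mol.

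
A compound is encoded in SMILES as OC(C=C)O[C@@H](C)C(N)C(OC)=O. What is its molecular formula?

Heavy atoms from the SMILES: 8 C, 1 N, 4 O.
Implicit hydrogens by atom environment:
  4 × C: 1 H each → 4
  3 × O: no H
  2 × C: 3 H each → 6
  1 × C: 2 H
  1 × C: no H
  1 × N: 2 H
  1 × O: 1 H
  Total hydrogens = 15.
Molecular formula: C8H15NO4

C8H15NO4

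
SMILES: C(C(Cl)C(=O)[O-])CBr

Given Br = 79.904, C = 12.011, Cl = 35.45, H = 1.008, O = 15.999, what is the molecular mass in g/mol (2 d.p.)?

Molecular formula: C4H5BrClO2-.
M = 1×79.904 + 4×12.011 + 1×35.45 + 5×1.008 + 2×15.999 = 200.44 g/mol.

200.44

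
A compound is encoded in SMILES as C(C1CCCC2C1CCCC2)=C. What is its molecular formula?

Heavy atoms from the SMILES: 12 C.
Implicit hydrogens by atom environment:
  8 × C: 2 H each → 16
  4 × C: 1 H each → 4
  Total hydrogens = 20.
Molecular formula: C12H20

C12H20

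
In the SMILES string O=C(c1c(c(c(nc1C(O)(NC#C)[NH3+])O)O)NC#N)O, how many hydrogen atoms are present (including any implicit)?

10

Hydrogens are implicit in SMILES; fill each atom to its normal valence:
  5 × C (aromatic): no H
  4 × C: no H
  4 × O: 1 H each → 4
  2 × N: 1 H each → 2
  1 × C: 1 H
  1 × N (charge +1): 3 H
  1 × N (aromatic): no H
  1 × N: no H
  1 × O: no H
  Total hydrogens = 10.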